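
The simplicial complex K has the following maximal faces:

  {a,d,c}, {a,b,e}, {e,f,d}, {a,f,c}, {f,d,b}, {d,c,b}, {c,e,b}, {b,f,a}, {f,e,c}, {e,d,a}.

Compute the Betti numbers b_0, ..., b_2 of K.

Take the total order a < b < c < d < e < f on the vertex set. Then K (dimension 2) consists of the simplices:

  0-simplices (6): a, b, c, d, e, f
  1-simplices (15): ab, ac, ad, ae, af, bc, bd, be, bf, cd, ce, cf, de, df, ef
  2-simplices (10): abe, abf, acd, acf, ade, bcd, bce, bdf, cef, def

giving chain groups C_0 ≅ Z^6, C_1 ≅ Z^15, C_2 ≅ Z^10.

The boundary map ∂_1: C_1 → C_0 is given by ∂[p,q] = [q] − [p]. For instance
  ∂ab = b − a.
This gives a 6×15 integer matrix of rank 5; reducing to Smith normal form yields diagonal entries (1,1,1,1,1).

∂_2: C_2 → C_1 maps a triangle to the signed sum of its edges. For instance
  ∂abe = be − ae + ab,
  ∂ade = de − ae + ad.
The resulting 15×10 matrix has rank 10, and its Smith normal form has invariant factors (1,1,1,1,1,1,1,1,1,2).

Computing H_k = (kernel of ∂_k) / (image of ∂_{k+1}):

  H_0: rank C_0 − rank ∂_1 = 6 − 5 = 1, and the invariant factors of ∂_1 are all 1, so H_0 = Z.
  H_1: rank ker ∂_1 − rank ∂_2 = (15 − 5) − 10 = 0, and ∂_2 has invariant factor 2 > 1, so H_1 = Z/2.
  H_2: rank ker ∂_2 − rank ∂_3 = (10 − 10) − 0 = 0, and there is no ∂_3, so H_2 = 0.

Hence the Betti numbers are b_0 = 1, b_1 = 0, b_2 = 0.

b_0 = 1, b_1 = 0, b_2 = 0.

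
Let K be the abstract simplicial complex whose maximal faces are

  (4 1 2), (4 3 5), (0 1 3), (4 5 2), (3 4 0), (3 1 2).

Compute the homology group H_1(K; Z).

We work with the vertex ordering 0 < 1 < 2 < 3 < 4 < 5. The simplices of K, each written with vertices in increasing order, are:

  0-simplices (6): [0], [1], [2], [3], [4], [5]
  1-simplices (12): [0,1], [0,3], [0,4], [1,2], [1,3], [1,4], [2,3], [2,4], [2,5], [3,4], [3,5], [4,5]
  2-simplices (6): [0,1,3], [0,3,4], [1,2,3], [1,2,4], [2,4,5], [3,4,5]

so the chain groups are C_0 ≅ Z^6, C_1 ≅ Z^12, C_2 ≅ Z^6.

Boundary ∂_1: C_1 → C_0 is given by ∂[p,q] = [q] − [p].
The resulting 6×12 matrix has rank 5, and its Smith normal form has invariant factors (1,1,1,1,1).

The boundary map ∂_2: C_2 → C_1 sends each 2-simplex [p,q,r] to [q,r] − [p,r] + [p,q]. For instance
  ∂[2,4,5] = [4,5] − [2,5] + [2,4],
  ∂[3,4,5] = [4,5] − [3,5] + [3,4].
This gives a 12×6 integer matrix of rank 6; reducing to Smith normal form yields diagonal entries (1,1,1,1,1,1).

Now H_k = ker ∂_k / im ∂_{k+1}, so:

  H_1: rank ker ∂_1 − rank ∂_2 = (12 − 5) − 6 = 1, and the invariant factors of ∂_2 are all 1, so H_1 ≅ Z.

H_1 ≅ Z.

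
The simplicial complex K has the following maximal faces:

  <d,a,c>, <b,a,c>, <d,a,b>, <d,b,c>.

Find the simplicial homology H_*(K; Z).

K has 4 vertices, 6 edges, 4 triangles.
rank ∂_0 = 0, rank ∂_1 = 3 ⇒ b_0 = 4 − 0 − 3 = 1; all invariant factors of ∂_1 are 1 so no torsion. So H_0 ≅ Z.
rank ∂_1 = 3, rank ∂_2 = 3 ⇒ b_1 = 6 − 3 − 3 = 0; all invariant factors of ∂_2 are 1 so no torsion. So H_1 ≅ 0.
rank ∂_2 = 3, rank ∂_3 = 0 ⇒ b_2 = 4 − 3 − 0 = 1. So H_2 ≅ Z.

H_0 ≅ Z,  H_1 = 0,  H_2 ≅ Z.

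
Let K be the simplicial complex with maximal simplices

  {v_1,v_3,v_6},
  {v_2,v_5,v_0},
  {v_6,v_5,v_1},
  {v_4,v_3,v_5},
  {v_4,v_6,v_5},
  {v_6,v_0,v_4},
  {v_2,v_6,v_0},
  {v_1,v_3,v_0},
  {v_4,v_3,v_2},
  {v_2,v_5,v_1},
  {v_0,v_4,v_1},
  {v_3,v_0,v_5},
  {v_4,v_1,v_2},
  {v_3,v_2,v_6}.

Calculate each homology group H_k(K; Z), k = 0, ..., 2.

H_0 ≅ Z,  H_1 ≅ Z^2,  H_2 ≅ Z.

Take the total order v_0 < v_1 < v_2 < v_3 < v_4 < v_5 < v_6 on the vertex set. Then K (dimension 2) consists of the simplices:

  0-simplices (7): [v_0], [v_1], [v_2], [v_3], [v_4], [v_5], [v_6]
  1-simplices (21): (21 of them)
  2-simplices (14): (14 of them)

giving chain groups C_0 ≅ Z^7, C_1 ≅ Z^21, C_2 ≅ Z^14.

The boundary map ∂_1: C_1 → C_0 is given by ∂[p,q] = [q] − [p]. For instance
  ∂[v_0,v_4] = [v_4] − [v_0].
The 7×21 boundary matrix has rank 6 and Smith normal form diag(1,1,1,1,1,1).

∂_2: C_2 → C_1 acts by ∂[p,q,r] = [q,r] − [p,r] + [p,q]. For instance
  ∂[v_2,v_3,v_4] = [v_3,v_4] − [v_2,v_4] + [v_2,v_3],
  ∂[v_0,v_1,v_4] = [v_1,v_4] − [v_0,v_4] + [v_0,v_1].
This gives a 21×14 integer matrix of rank 13; reducing to Smith normal form yields diagonal entries (1,1,1,1,1,1,1,1,1,1,1,1,1).

Computing H_k = (kernel of ∂_k) / (image of ∂_{k+1}):

  H_0: rank C_0 − rank ∂_1 = 7 − 6 = 1, and the invariant factors of ∂_1 are all 1, so H_0 ≅ Z.
  H_1: rank ker ∂_1 − rank ∂_2 = (21 − 6) − 13 = 2, and the invariant factors of ∂_2 are all 1, so H_1 ≅ Z^2.
  H_2: rank ker ∂_2 − rank ∂_3 = (14 − 13) − 0 = 1, and there is no ∂_3, so H_2 ≅ Z.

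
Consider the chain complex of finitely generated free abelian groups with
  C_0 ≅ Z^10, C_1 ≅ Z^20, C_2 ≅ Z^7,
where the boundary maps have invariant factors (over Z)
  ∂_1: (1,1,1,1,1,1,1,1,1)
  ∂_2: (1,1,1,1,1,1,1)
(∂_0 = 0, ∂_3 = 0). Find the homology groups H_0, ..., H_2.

H_0 ≅ Z,  H_1 ≅ Z^4,  H_2 = 0.

H_0: b_0 = 10 − 0 − 9 = 1; torsion from ∂_1 factors > 1: none. So H_0 ≅ Z.
H_1: b_1 = 20 − 9 − 7 = 4; torsion from ∂_2 factors > 1: none. So H_1 ≅ Z^4.
H_2: b_2 = 7 − 7 − 0 = 0; torsion from ∂_3 factors > 1: none. So H_2 ≅ 0.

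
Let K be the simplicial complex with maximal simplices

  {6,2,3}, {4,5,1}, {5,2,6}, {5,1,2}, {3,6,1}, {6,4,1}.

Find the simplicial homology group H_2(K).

K has 6 vertices, 12 edges, 6 triangles.
rank ∂_2 = 6, rank ∂_3 = 0 ⇒ b_2 = 6 − 6 − 0 = 0. So H_2 ≅ 0.

H_2 ≅ 0.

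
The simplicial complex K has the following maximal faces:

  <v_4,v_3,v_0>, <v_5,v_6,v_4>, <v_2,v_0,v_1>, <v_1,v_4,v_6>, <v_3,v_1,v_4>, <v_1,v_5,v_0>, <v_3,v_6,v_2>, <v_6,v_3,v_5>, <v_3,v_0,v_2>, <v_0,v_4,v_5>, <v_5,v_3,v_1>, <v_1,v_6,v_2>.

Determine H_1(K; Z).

We work with the vertex ordering v_0 < v_1 < v_2 < v_3 < v_4 < v_5 < v_6. The simplices of K, each written with vertices in increasing order, are:

  0-simplices (7): [v_0], [v_1], [v_2], [v_3], [v_4], [v_5], [v_6]
  1-simplices (18): (18 of them)
  2-simplices (12): (12 of them)

so the chain groups are C_0 ≅ Z^7, C_1 ≅ Z^18, C_2 ≅ Z^12.

The boundary map ∂_1: C_1 → C_0 sends each edge [p,q] (with p < q) to q − p. For instance
  ∂[v_1,v_6] = [v_6] − [v_1].
This gives a 7×18 integer matrix of rank 6; reducing to Smith normal form yields diagonal entries (1,1,1,1,1,1).

The boundary map ∂_2: C_2 → C_1 maps a triangle to the signed sum of its edges. For instance
  ∂[v_1,v_2,v_6] = [v_2,v_6] − [v_1,v_6] + [v_1,v_2],
  ∂[v_3,v_5,v_6] = [v_5,v_6] − [v_3,v_6] + [v_3,v_5].
This gives a 18×12 integer matrix of rank 12; reducing to Smith normal form yields diagonal entries (1,1,1,1,1,1,1,1,1,1,1,2).

Now H_k = ker ∂_k / im ∂_{k+1}, so:

  H_1: rank ker ∂_1 − rank ∂_2 = (18 − 6) − 12 = 0, and ∂_2 has invariant factor 2 > 1, so H_1 ≅ Z/2.

H_1 = Z/2.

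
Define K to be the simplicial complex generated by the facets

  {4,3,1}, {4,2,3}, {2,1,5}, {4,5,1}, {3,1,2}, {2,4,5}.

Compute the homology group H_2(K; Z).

H_2 = Z.

Take the total order 1 < 2 < 3 < 4 < 5 on the vertex set. Then K (dimension 2) consists of the simplices:

  0-simplices (5): [1], [2], [3], [4], [5]
  1-simplices (9): [1,2], [1,3], [1,4], [1,5], [2,3], [2,4], [2,5], [3,4], [4,5]
  2-simplices (6): [1,2,3], [1,2,5], [1,3,4], [1,4,5], [2,3,4], [2,4,5]

so the chain groups are C_0 ≅ Z^5, C_1 ≅ Z^9, C_2 ≅ Z^6.

∂_1: C_1 → C_0 sends each edge [p,q] (with p < q) to q − p.
This gives a 5×9 integer matrix of rank 4; reducing to Smith normal form yields diagonal entries (1,1,1,1).

The boundary map ∂_2: C_2 → C_1 sends each 2-simplex [p,q,r] to [q,r] − [p,r] + [p,q]. For instance
  ∂[2,3,4] = [3,4] − [2,4] + [2,3],
  ∂[1,2,5] = [2,5] − [1,5] + [1,2].
The resulting 9×6 matrix has rank 5, and its Smith normal form has invariant factors (1,1,1,1,1).

Reading off H_k = ker ∂_k / im ∂_{k+1}:

  H_2: rank ker ∂_2 − rank ∂_3 = (6 − 5) − 0 = 1, and there is no ∂_3, so H_2 = Z.

(K is a triangulation of the 2-sphere S^2.)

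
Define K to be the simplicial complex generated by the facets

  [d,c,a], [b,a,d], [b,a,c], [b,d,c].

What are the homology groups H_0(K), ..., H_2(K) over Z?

We work with the vertex ordering a < b < c < d. The simplices of K, each written with vertices in increasing order, are:

  0-simplices (4): a, b, c, d
  1-simplices (6): ab, ac, ad, bc, bd, cd
  2-simplices (4): abc, abd, acd, bcd

Hence C_0 ≅ Z^4, C_1 ≅ Z^6, C_2 ≅ Z^4.

Boundary ∂_1: C_1 → C_0 is given by ∂[p,q] = [q] − [p]. For instance
  ∂ad = d − a.
As a 4×6 matrix over Z this has rank 3, with invariant factors (1,1,1).

∂_2: C_2 → C_1 acts by ∂[p,q,r] = [q,r] − [p,r] + [p,q]. For instance
  ∂abc = bc − ac + ab,
  ∂acd = cd − ad + ac.
As a 6×4 matrix over Z this has rank 3, with invariant factors (1,1,1).

Computing H_k = (kernel of ∂_k) / (image of ∂_{k+1}):

  H_0: rank C_0 − rank ∂_1 = 4 − 3 = 1, and the invariant factors of ∂_1 are all 1, so H_0 ≅ Z.
  H_1: rank ker ∂_1 − rank ∂_2 = (6 − 3) − 3 = 0, and the invariant factors of ∂_2 are all 1, so H_1 ≅ 0.
  H_2: rank ker ∂_2 − rank ∂_3 = (4 − 3) − 0 = 1, and there is no ∂_3, so H_2 ≅ Z.

H_0 ≅ Z,  H_1 = 0,  H_2 ≅ Z.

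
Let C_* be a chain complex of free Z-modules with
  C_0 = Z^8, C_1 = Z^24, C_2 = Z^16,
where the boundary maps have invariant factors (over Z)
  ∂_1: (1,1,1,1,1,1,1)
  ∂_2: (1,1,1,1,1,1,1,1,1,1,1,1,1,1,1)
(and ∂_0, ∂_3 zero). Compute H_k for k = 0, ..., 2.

H_0: b_0 = 8 − 0 − 7 = 1; torsion from ∂_1 factors > 1: none. So H_0 = Z.
H_1: b_1 = 24 − 7 − 15 = 2; torsion from ∂_2 factors > 1: none. So H_1 = Z^2.
H_2: b_2 = 16 − 15 − 0 = 1; torsion from ∂_3 factors > 1: none. So H_2 = Z.

H_0 = Z,  H_1 = Z^2,  H_2 = Z.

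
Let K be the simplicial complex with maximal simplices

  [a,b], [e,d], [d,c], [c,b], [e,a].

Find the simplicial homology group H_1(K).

Take the total order a < b < c < d < e on the vertex set. Then K (dimension 1) consists of the simplices:

  0-simplices (5): a, b, c, d, e
  1-simplices (5): ab, ae, bc, cd, de

giving chain groups C_0 ≅ Z^5, C_1 ≅ Z^5.

Boundary ∂_1: C_1 → C_0 sends each edge [p,q] (with p < q) to q − p. For instance
  ∂de = e − d.
As a 5×5 matrix over Z this has rank 4, with invariant factors (1,1,1,1).

Now H_k = ker ∂_k / im ∂_{k+1}, so:

  H_1: rank ker ∂_1 − rank ∂_2 = (5 − 4) − 0 = 1, and there is no ∂_2, so H_1 = Z.

H_1 = Z.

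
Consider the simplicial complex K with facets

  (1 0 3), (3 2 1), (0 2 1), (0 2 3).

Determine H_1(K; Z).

K has 4 vertices, 6 edges, 4 triangles.
rank ∂_1 = 3, rank ∂_2 = 3 ⇒ b_1 = 6 − 3 − 3 = 0; all invariant factors of ∂_2 are 1 so no torsion. So H_1 = 0.

H_1 ≅ 0.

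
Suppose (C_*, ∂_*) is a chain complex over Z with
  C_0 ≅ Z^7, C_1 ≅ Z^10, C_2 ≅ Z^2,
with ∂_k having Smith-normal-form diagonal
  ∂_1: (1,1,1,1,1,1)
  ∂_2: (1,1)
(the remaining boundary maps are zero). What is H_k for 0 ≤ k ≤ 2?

H_0: b_0 = 7 − 0 − 6 = 1; torsion from ∂_1 factors > 1: none. So H_0 = Z.
H_1: b_1 = 10 − 6 − 2 = 2; torsion from ∂_2 factors > 1: none. So H_1 = Z^2.
H_2: b_2 = 2 − 2 − 0 = 0; torsion from ∂_3 factors > 1: none. So H_2 = 0.

H_0 = Z,  H_1 = Z^2,  H_2 = 0.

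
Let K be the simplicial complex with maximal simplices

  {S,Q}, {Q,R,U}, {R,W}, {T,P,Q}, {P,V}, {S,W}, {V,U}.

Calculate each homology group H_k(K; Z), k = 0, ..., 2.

H_0 = Z,  H_1 = Z^2,  H_2 = 0.

Order the vertices as P < Q < R < S < T < U < V < W. Listing each simplex with vertices in this order, K has dimension 2 with simplices:

  0-simplices (8): P, Q, R, S, T, U, V, W
  1-simplices (11): PQ, PT, PV, QR, QS, QT, QU, RU, RW, SW, UV
  2-simplices (2): PQT, QRU

Hence C_0 ≅ Z^8, C_1 ≅ Z^11, C_2 ≅ Z^2.

Boundary ∂_1: C_1 → C_0 maps an edge to its endpoints' difference, ∂[p,q] = q − p.
As a 8×11 matrix over Z this has rank 7, with invariant factors (1,1,1,1,1,1,1).

∂_2: C_2 → C_1 acts by ∂[p,q,r] = [q,r] − [p,r] + [p,q]. For instance
  ∂QRU = RU − QU + QR,
  ∂PQT = QT − PT + PQ.
The resulting 11×2 matrix has rank 2, and its Smith normal form has invariant factors (1,1).

Reading off H_k = ker ∂_k / im ∂_{k+1}:

  H_0: rank C_0 − rank ∂_1 = 8 − 7 = 1, and the invariant factors of ∂_1 are all 1, so H_0 = Z.
  H_1: rank ker ∂_1 − rank ∂_2 = (11 − 7) − 2 = 2, and the invariant factors of ∂_2 are all 1, so H_1 = Z^2.
  H_2: rank ker ∂_2 − rank ∂_3 = (2 − 2) − 0 = 0, and there is no ∂_3, so H_2 = 0.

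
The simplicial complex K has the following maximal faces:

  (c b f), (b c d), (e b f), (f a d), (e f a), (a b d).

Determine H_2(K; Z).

H_2 = 0.

Fix the vertex order a < b < c < d < e < f and write every simplex with vertices in increasing order. Then dim K = 2 and the simplices of K are:

  0-simplices (6): a, b, c, d, e, f
  1-simplices (12): ab, ad, ae, af, bc, bd, be, bf, cd, cf, df, ef
  2-simplices (6): abd, adf, aef, bcd, bcf, bef

so the chain groups are C_0 ≅ Z^6, C_1 ≅ Z^12, C_2 ≅ Z^6.

∂_1: C_1 → C_0 sends each edge [p,q] (with p < q) to q − p.
The 6×12 boundary matrix has rank 5 and Smith normal form diag(1,1,1,1,1).

The boundary map ∂_2: C_2 → C_1 sends each 2-simplex [p,q,r] to [q,r] − [p,r] + [p,q]. For instance
  ∂adf = df − af + ad,
  ∂aef = ef − af + ae.
The 12×6 boundary matrix has rank 6 and Smith normal form diag(1,1,1,1,1,1).

Computing H_k = (kernel of ∂_k) / (image of ∂_{k+1}):

  H_2: rank ker ∂_2 − rank ∂_3 = (6 − 6) − 0 = 0, and there is no ∂_3, so H_2 = 0.

(K is a triangulation of the cylinder S^1 x I.)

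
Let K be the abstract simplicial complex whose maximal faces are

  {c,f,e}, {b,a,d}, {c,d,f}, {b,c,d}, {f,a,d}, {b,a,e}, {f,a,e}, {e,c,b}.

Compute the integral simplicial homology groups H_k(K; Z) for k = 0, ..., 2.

H_0 ≅ Z,  H_1 = 0,  H_2 ≅ Z.

Take the total order a < b < c < d < e < f on the vertex set. Then K (dimension 2) consists of the simplices:

  0-simplices (6): a, b, c, d, e, f
  1-simplices (12): ab, ad, ae, af, bc, bd, be, cd, ce, cf, df, ef
  2-simplices (8): abd, abe, adf, aef, bcd, bce, cdf, cef

Hence C_0 ≅ Z^6, C_1 ≅ Z^12, C_2 ≅ Z^8.

The boundary map ∂_1: C_1 → C_0 maps an edge to its endpoints' difference, ∂[p,q] = q − p. For instance
  ∂ad = d − a.
The 6×12 boundary matrix has rank 5 and Smith normal form diag(1,1,1,1,1).

Boundary ∂_2: C_2 → C_1 sends each 2-simplex [p,q,r] to [q,r] − [p,r] + [p,q]. For instance
  ∂adf = df − af + ad,
  ∂aef = ef − af + ae.
The 12×8 boundary matrix has rank 7 and Smith normal form diag(1,1,1,1,1,1,1).

Computing H_k = (kernel of ∂_k) / (image of ∂_{k+1}):

  H_0: rank C_0 − rank ∂_1 = 6 − 5 = 1, and the invariant factors of ∂_1 are all 1, so H_0 = Z.
  H_1: rank ker ∂_1 − rank ∂_2 = (12 − 5) − 7 = 0, and the invariant factors of ∂_2 are all 1, so H_1 = 0.
  H_2: rank ker ∂_2 − rank ∂_3 = (8 − 7) − 0 = 1, and there is no ∂_3, so H_2 = Z.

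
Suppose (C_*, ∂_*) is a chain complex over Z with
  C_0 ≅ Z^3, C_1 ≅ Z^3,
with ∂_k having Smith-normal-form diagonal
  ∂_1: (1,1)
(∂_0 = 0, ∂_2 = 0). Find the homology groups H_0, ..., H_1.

H_0: b_0 = 3 − 0 − 2 = 1; torsion from ∂_1 factors > 1: none. So H_0 ≅ Z.
H_1: b_1 = 3 − 2 − 0 = 1; torsion from ∂_2 factors > 1: none. So H_1 ≅ Z.

H_0 ≅ Z,  H_1 ≅ Z.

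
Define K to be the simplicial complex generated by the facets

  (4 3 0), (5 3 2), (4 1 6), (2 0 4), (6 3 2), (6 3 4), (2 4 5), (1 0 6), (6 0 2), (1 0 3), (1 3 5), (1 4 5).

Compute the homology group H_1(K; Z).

H_1 ≅ Z/2Z.

Fix the vertex order 0 < 1 < 2 < 3 < 4 < 5 < 6 and write every simplex with vertices in increasing order. Then dim K = 2 and the simplices of K are:

  0-simplices (7): [0], [1], [2], [3], [4], [5], [6]
  1-simplices (18): [0,1], [0,2], [0,3], [0,4], [0,6], [1,3], [1,4], [1,5], [1,6], [2,3], [2,4], [2,5], [2,6], [3,4], [3,5], [3,6], [4,5], [4,6]
  2-simplices (12): [0,1,3], [0,1,6], [0,2,4], [0,2,6], [0,3,4], [1,3,5], [1,4,5], [1,4,6], [2,3,5], [2,3,6], [2,4,5], [3,4,6]

so the chain groups are C_0 ≅ Z^7, C_1 ≅ Z^18, C_2 ≅ Z^12.

∂_1: C_1 → C_0 is given by ∂[p,q] = [q] − [p]. For instance
  ∂[3,6] = [6] − [3].
This gives a 7×18 integer matrix of rank 6; reducing to Smith normal form yields diagonal entries (1,1,1,1,1,1).

Boundary ∂_2: C_2 → C_1 sends each 2-simplex [p,q,r] to [q,r] − [p,r] + [p,q]. For instance
  ∂[1,4,6] = [4,6] − [1,6] + [1,4],
  ∂[2,3,6] = [3,6] − [2,6] + [2,3].
The 18×12 boundary matrix has rank 12 and Smith normal form diag(1,1,1,1,1,1,1,1,1,1,1,2).

Computing H_k = (kernel of ∂_k) / (image of ∂_{k+1}):

  H_1: rank ker ∂_1 − rank ∂_2 = (18 − 6) − 12 = 0, and ∂_2 has invariant factor 2 > 1, so H_1 = Z/2Z.

(K is a triangulation of the real projective plane RP^2.)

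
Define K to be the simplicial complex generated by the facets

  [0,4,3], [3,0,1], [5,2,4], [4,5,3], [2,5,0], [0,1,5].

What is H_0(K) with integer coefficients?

H_0 ≅ Z.

We work with the vertex ordering 0 < 1 < 2 < 3 < 4 < 5. The simplices of K, each written with vertices in increasing order, are:

  0-simplices (6): [0], [1], [2], [3], [4], [5]
  1-simplices (12): [0,1], [0,2], [0,3], [0,4], [0,5], [1,3], [1,5], [2,4], [2,5], [3,4], [3,5], [4,5]
  2-simplices (6): [0,1,3], [0,1,5], [0,2,5], [0,3,4], [2,4,5], [3,4,5]

giving chain groups C_0 ≅ Z^6, C_1 ≅ Z^12, C_2 ≅ Z^6.

Boundary ∂_1: C_1 → C_0 sends each edge [p,q] (with p < q) to q − p. For instance
  ∂[2,5] = [5] − [2].
As a 6×12 matrix over Z this has rank 5, with invariant factors (1,1,1,1,1).

Boundary ∂_2: C_2 → C_1 maps a triangle to the signed sum of its edges. For instance
  ∂[3,4,5] = [4,5] − [3,5] + [3,4],
  ∂[0,1,5] = [1,5] − [0,5] + [0,1].
This gives a 12×6 integer matrix of rank 6; reducing to Smith normal form yields diagonal entries (1,1,1,1,1,1).

From H_k ≅ ker(∂_k) / im(∂_{k+1}) we obtain:

  H_0: rank C_0 − rank ∂_1 = 6 − 5 = 1, and the invariant factors of ∂_1 are all 1, so H_0 ≅ Z.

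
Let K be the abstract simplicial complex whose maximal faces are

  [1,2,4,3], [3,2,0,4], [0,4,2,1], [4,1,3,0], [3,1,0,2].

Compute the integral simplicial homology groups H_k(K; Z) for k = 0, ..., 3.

H_0 ≅ Z,  H_1 = 0,  H_2 = 0,  H_3 ≅ Z.

We work with the vertex ordering 0 < 1 < 2 < 3 < 4. The simplices of K, each written with vertices in increasing order, are:

  0-simplices (5): [0], [1], [2], [3], [4]
  1-simplices (10): [0,1], [0,2], [0,3], [0,4], [1,2], [1,3], [1,4], [2,3], [2,4], [3,4]
  2-simplices (10): [0,1,2], [0,1,3], [0,1,4], [0,2,3], [0,2,4], [0,3,4], [1,2,3], [1,2,4], [1,3,4], [2,3,4]
  3-simplices (5): [0,1,2,3], [0,1,2,4], [0,1,3,4], [0,2,3,4], [1,2,3,4]

Hence C_0 ≅ Z^5, C_1 ≅ Z^10, C_2 ≅ Z^10, C_3 ≅ Z^5.

Boundary ∂_1: C_1 → C_0 sends each edge [p,q] (with p < q) to q − p.
The resulting 5×10 matrix has rank 4, and its Smith normal form has invariant factors (1,1,1,1).

The boundary map ∂_2: C_2 → C_1 sends each 2-simplex [p,q,r] to [q,r] − [p,r] + [p,q]. For instance
  ∂[0,1,3] = [1,3] − [0,3] + [0,1],
  ∂[1,3,4] = [3,4] − [1,4] + [1,3].
The resulting 10×10 matrix has rank 6, and its Smith normal form has invariant factors (1,1,1,1,1,1).

∂_3: C_3 → C_2 sends each 3-simplex σ to the alternating sum Σ_i (−1)^i (σ with its i-th vertex removed). For instance
  ∂[0,1,2,3] = [1,2,3] − [0,2,3] + [0,1,3] − [0,1,2],
  ∂[0,1,2,4] = [1,2,4] − [0,2,4] + [0,1,4] − [0,1,2].
The 10×5 boundary matrix has rank 4 and Smith normal form diag(1,1,1,1).

Now H_k = ker ∂_k / im ∂_{k+1}, so:

  H_0: rank C_0 − rank ∂_1 = 5 − 4 = 1, and the invariant factors of ∂_1 are all 1, so H_0 = Z.
  H_1: rank ker ∂_1 − rank ∂_2 = (10 − 4) − 6 = 0, and the invariant factors of ∂_2 are all 1, so H_1 = 0.
  H_2: rank ker ∂_2 − rank ∂_3 = (10 − 6) − 4 = 0, and the invariant factors of ∂_3 are all 1, so H_2 = 0.
  H_3: rank ker ∂_3 − rank ∂_4 = (5 − 4) − 0 = 1, and there is no ∂_4, so H_3 = Z.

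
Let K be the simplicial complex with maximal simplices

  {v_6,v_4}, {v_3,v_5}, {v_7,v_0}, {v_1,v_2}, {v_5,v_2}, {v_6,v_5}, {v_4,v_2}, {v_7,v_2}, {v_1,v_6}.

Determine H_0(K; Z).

H_0 ≅ Z.

Fix the vertex order v_0 < v_1 < v_2 < v_3 < v_4 < v_5 < v_6 < v_7 and write every simplex with vertices in increasing order. Then dim K = 1 and the simplices of K are:

  0-simplices (8): [v_0], [v_1], [v_2], [v_3], [v_4], [v_5], [v_6], [v_7]
  1-simplices (9): [v_0,v_7], [v_1,v_2], [v_1,v_6], [v_2,v_4], [v_2,v_5], [v_2,v_7], [v_3,v_5], [v_4,v_6], [v_5,v_6]

Hence C_0 ≅ Z^8, C_1 ≅ Z^9.

The boundary map ∂_1: C_1 → C_0 sends each edge [p,q] (with p < q) to q − p.
The resulting 8×9 matrix has rank 7, and its Smith normal form has invariant factors (1,1,1,1,1,1,1).

Reading off H_k = ker ∂_k / im ∂_{k+1}:

  H_0: rank C_0 − rank ∂_1 = 8 − 7 = 1, and the invariant factors of ∂_1 are all 1, so H_0 = Z.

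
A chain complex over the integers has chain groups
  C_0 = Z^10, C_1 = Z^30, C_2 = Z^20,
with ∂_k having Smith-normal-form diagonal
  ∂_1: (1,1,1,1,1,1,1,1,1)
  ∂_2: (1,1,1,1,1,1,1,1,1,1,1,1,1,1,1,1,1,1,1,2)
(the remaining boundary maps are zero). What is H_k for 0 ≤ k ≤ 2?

H_0 ≅ Z,  H_1 ≅ Z ⊕ Z/2,  H_2 = 0.

H_0: b_0 = 10 − 0 − 9 = 1; torsion from ∂_1 factors > 1: none. So H_0 ≅ Z.
H_1: b_1 = 30 − 9 − 20 = 1; torsion from ∂_2 factors > 1: [2]. So H_1 ≅ Z ⊕ Z/2.
H_2: b_2 = 20 − 20 − 0 = 0; torsion from ∂_3 factors > 1: none. So H_2 ≅ 0.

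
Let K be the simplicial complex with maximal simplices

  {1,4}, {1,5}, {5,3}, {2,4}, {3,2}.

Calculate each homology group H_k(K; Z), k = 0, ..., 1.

H_0 = Z,  H_1 = Z.

K has 5 vertices, 5 edges.
rank ∂_0 = 0, rank ∂_1 = 4 ⇒ b_0 = 5 − 0 − 4 = 1; all invariant factors of ∂_1 are 1 so no torsion. So H_0 ≅ Z.
rank ∂_1 = 4, rank ∂_2 = 0 ⇒ b_1 = 5 − 4 − 0 = 1. So H_1 ≅ Z.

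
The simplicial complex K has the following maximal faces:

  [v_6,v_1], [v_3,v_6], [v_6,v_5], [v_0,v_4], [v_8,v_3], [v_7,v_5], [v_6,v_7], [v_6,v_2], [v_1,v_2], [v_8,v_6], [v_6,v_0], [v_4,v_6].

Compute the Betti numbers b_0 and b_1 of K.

Fix the vertex order v_0 < v_1 < v_2 < v_3 < v_4 < v_5 < v_6 < v_7 < v_8 and write every simplex with vertices in increasing order. Then dim K = 1 and the simplices of K are:

  0-simplices (9): [v_0], [v_1], [v_2], [v_3], [v_4], [v_5], [v_6], [v_7], [v_8]
  1-simplices (12): [v_0,v_4], [v_0,v_6], [v_1,v_2], [v_1,v_6], [v_2,v_6], [v_3,v_6], [v_3,v_8], [v_4,v_6], [v_5,v_6], [v_5,v_7], [v_6,v_7], [v_6,v_8]

Hence C_0 ≅ Z^9, C_1 ≅ Z^12.

∂_1: C_1 → C_0 maps an edge to its endpoints' difference, ∂[p,q] = q − p. For instance
  ∂[v_5,v_7] = [v_7] − [v_5].
As a 9×12 matrix over Z this has rank 8, with invariant factors (1,1,1,1,1,1,1,1).

Computing H_k = (kernel of ∂_k) / (image of ∂_{k+1}):

  H_0: rank C_0 − rank ∂_1 = 9 − 8 = 1, and the invariant factors of ∂_1 are all 1, so H_0 = Z.
  H_1: rank ker ∂_1 − rank ∂_2 = (12 − 8) − 0 = 4, and there is no ∂_2, so H_1 = Z^4.

(K is a triangulation of a wedge of 4 circles.)

Hence the Betti numbers are b_0 = 1, b_1 = 4.

b_0 = 1, b_1 = 4.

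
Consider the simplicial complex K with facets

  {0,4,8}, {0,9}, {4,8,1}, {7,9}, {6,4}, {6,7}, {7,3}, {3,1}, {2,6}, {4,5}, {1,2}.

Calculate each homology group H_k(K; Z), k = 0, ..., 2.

H_0 ≅ Z,  H_1 ≅ Z^3,  H_2 = 0.

Order the vertices as 0 < 1 < 2 < 3 < 4 < 5 < 6 < 7 < 8 < 9. Listing each simplex with vertices in this order, K has dimension 2 with simplices:

  0-simplices (10): [0], [1], [2], [3], [4], [5], [6], [7], [8], [9]
  1-simplices (14): [0,4], [0,8], [0,9], [1,2], [1,3], [1,4], [1,8], [2,6], [3,7], [4,5], [4,6], [4,8], [6,7], [7,9]
  2-simplices (2): [0,4,8], [1,4,8]

so the chain groups are C_0 ≅ Z^10, C_1 ≅ Z^14, C_2 ≅ Z^2.

Boundary ∂_1: C_1 → C_0 is given by ∂[p,q] = [q] − [p]. For instance
  ∂[0,9] = [9] − [0].
This gives a 10×14 integer matrix of rank 9; reducing to Smith normal form yields diagonal entries (1,1,1,1,1,1,1,1,1).

∂_2: C_2 → C_1 maps a triangle to the signed sum of its edges. For instance
  ∂[1,4,8] = [4,8] − [1,8] + [1,4],
  ∂[0,4,8] = [4,8] − [0,8] + [0,4].
The 14×2 boundary matrix has rank 2 and Smith normal form diag(1,1).

Now H_k = ker ∂_k / im ∂_{k+1}, so:

  H_0: rank C_0 − rank ∂_1 = 10 − 9 = 1, and the invariant factors of ∂_1 are all 1, so H_0 ≅ Z.
  H_1: rank ker ∂_1 − rank ∂_2 = (14 − 9) − 2 = 3, and the invariant factors of ∂_2 are all 1, so H_1 ≅ Z^3.
  H_2: rank ker ∂_2 − rank ∂_3 = (2 − 2) − 0 = 0, and there is no ∂_3, so H_2 ≅ 0.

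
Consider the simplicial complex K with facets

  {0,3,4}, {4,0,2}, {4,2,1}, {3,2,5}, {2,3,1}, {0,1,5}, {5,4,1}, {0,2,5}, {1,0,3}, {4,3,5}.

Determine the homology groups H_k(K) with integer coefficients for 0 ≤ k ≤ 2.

Fix the vertex order 0 < 1 < 2 < 3 < 4 < 5 and write every simplex with vertices in increasing order. Then dim K = 2 and the simplices of K are:

  0-simplices (6): [0], [1], [2], [3], [4], [5]
  1-simplices (15): [0,1], [0,2], [0,3], [0,4], [0,5], [1,2], [1,3], [1,4], [1,5], [2,3], [2,4], [2,5], [3,4], [3,5], [4,5]
  2-simplices (10): [0,1,3], [0,1,5], [0,2,4], [0,2,5], [0,3,4], [1,2,3], [1,2,4], [1,4,5], [2,3,5], [3,4,5]

Hence C_0 ≅ Z^6, C_1 ≅ Z^15, C_2 ≅ Z^10.

The boundary map ∂_1: C_1 → C_0 sends each edge [p,q] (with p < q) to q − p. For instance
  ∂[0,2] = [2] − [0].
As a 6×15 matrix over Z this has rank 5, with invariant factors (1,1,1,1,1).

The boundary map ∂_2: C_2 → C_1 acts by ∂[p,q,r] = [q,r] − [p,r] + [p,q]. For instance
  ∂[3,4,5] = [4,5] − [3,5] + [3,4],
  ∂[1,2,4] = [2,4] − [1,4] + [1,2].
This gives a 15×10 integer matrix of rank 10; reducing to Smith normal form yields diagonal entries (1,1,1,1,1,1,1,1,1,2).

From H_k ≅ ker(∂_k) / im(∂_{k+1}) we obtain:

  H_0: rank C_0 − rank ∂_1 = 6 − 5 = 1, and the invariant factors of ∂_1 are all 1, so H_0 ≅ Z.
  H_1: rank ker ∂_1 − rank ∂_2 = (15 − 5) − 10 = 0, and ∂_2 has invariant factor 2 > 1, so H_1 ≅ Z/2.
  H_2: rank ker ∂_2 − rank ∂_3 = (10 − 10) − 0 = 0, and there is no ∂_3, so H_2 ≅ 0.

H_0 ≅ Z,  H_1 ≅ Z/2,  H_2 = 0.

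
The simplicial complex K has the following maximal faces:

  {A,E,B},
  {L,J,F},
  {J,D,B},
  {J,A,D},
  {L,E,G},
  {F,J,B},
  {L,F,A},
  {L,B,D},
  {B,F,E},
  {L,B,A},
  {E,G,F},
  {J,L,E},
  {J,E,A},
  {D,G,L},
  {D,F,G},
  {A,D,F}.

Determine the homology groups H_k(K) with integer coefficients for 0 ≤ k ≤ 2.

H_0 = Z,  H_1 = Z^2,  H_2 = Z.

Take the total order A < B < D < E < F < G < J < L on the vertex set. Then K (dimension 2) consists of the simplices:

  0-simplices (8): A, B, D, E, F, G, J, L
  1-simplices (24): AB, AD, AE, AF, AJ, AL, BD, BE, BF, BJ, BL, DF, DG, DJ, DL, EF, EG, EJ, EL, FG, FJ, FL, GL, JL
  2-simplices (16): ABE, ABL, ADF, ADJ, AEJ, AFL, BDJ, BDL, BEF, BFJ, DFG, DGL, EFG, EGL, EJL, FJL

so the chain groups are C_0 ≅ Z^8, C_1 ≅ Z^24, C_2 ≅ Z^16.

Boundary ∂_1: C_1 → C_0 sends each edge [p,q] (with p < q) to q − p. For instance
  ∂BF = F − B.
This gives a 8×24 integer matrix of rank 7; reducing to Smith normal form yields diagonal entries (1,1,1,1,1,1,1).

The boundary map ∂_2: C_2 → C_1 sends each 2-simplex [p,q,r] to [q,r] − [p,r] + [p,q]. For instance
  ∂ABE = BE − AE + AB,
  ∂BFJ = FJ − BJ + BF.
This gives a 24×16 integer matrix of rank 15; reducing to Smith normal form yields diagonal entries (1,1,1,1,1,1,1,1,1,1,1,1,1,1,1).

Now H_k = ker ∂_k / im ∂_{k+1}, so:

  H_0: rank C_0 − rank ∂_1 = 8 − 7 = 1, and the invariant factors of ∂_1 are all 1, so H_0 ≅ Z.
  H_1: rank ker ∂_1 − rank ∂_2 = (24 − 7) − 15 = 2, and the invariant factors of ∂_2 are all 1, so H_1 ≅ Z^2.
  H_2: rank ker ∂_2 − rank ∂_3 = (16 − 15) − 0 = 1, and there is no ∂_3, so H_2 ≅ Z.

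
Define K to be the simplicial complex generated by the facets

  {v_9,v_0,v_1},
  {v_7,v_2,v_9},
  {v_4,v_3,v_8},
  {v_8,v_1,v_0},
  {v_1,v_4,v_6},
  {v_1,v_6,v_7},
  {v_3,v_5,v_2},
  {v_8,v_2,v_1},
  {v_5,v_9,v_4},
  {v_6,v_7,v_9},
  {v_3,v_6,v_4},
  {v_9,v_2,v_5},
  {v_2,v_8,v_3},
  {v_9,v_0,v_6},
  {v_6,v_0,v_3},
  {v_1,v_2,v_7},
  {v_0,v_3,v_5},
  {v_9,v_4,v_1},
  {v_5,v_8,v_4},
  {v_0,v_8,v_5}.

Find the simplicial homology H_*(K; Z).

K has 10 vertices, 30 edges, 20 triangles.
rank ∂_0 = 0, rank ∂_1 = 9 ⇒ b_0 = 10 − 0 − 9 = 1; all invariant factors of ∂_1 are 1 so no torsion. So H_0 = Z.
rank ∂_1 = 9, rank ∂_2 = 20 ⇒ b_1 = 30 − 9 − 20 = 1; ∂_2 has invariant factor(s) [2] giving torsion. So H_1 = Z ⊕ Z/2.
rank ∂_2 = 20, rank ∂_3 = 0 ⇒ b_2 = 20 − 20 − 0 = 0. So H_2 = 0.

H_0 ≅ Z,  H_1 ≅ Z ⊕ Z/2,  H_2 = 0.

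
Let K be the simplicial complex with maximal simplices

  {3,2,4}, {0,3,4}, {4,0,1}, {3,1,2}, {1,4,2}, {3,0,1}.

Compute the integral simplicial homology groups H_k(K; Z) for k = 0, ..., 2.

H_0 ≅ Z,  H_1 = 0,  H_2 ≅ Z.

Fix the vertex order 0 < 1 < 2 < 3 < 4 and write every simplex with vertices in increasing order. Then dim K = 2 and the simplices of K are:

  0-simplices (5): [0], [1], [2], [3], [4]
  1-simplices (9): [0,1], [0,3], [0,4], [1,2], [1,3], [1,4], [2,3], [2,4], [3,4]
  2-simplices (6): [0,1,3], [0,1,4], [0,3,4], [1,2,3], [1,2,4], [2,3,4]

Hence C_0 ≅ Z^5, C_1 ≅ Z^9, C_2 ≅ Z^6.

The boundary map ∂_1: C_1 → C_0 is given by ∂[p,q] = [q] − [p].
The resulting 5×9 matrix has rank 4, and its Smith normal form has invariant factors (1,1,1,1).

Boundary ∂_2: C_2 → C_1 sends each 2-simplex [p,q,r] to [q,r] − [p,r] + [p,q]. For instance
  ∂[0,1,3] = [1,3] − [0,3] + [0,1],
  ∂[1,2,4] = [2,4] − [1,4] + [1,2].
As a 9×6 matrix over Z this has rank 5, with invariant factors (1,1,1,1,1).

Computing H_k = (kernel of ∂_k) / (image of ∂_{k+1}):

  H_0: rank C_0 − rank ∂_1 = 5 − 4 = 1, and the invariant factors of ∂_1 are all 1, so H_0 = Z.
  H_1: rank ker ∂_1 − rank ∂_2 = (9 − 4) − 5 = 0, and the invariant factors of ∂_2 are all 1, so H_1 = 0.
  H_2: rank ker ∂_2 − rank ∂_3 = (6 − 5) − 0 = 1, and there is no ∂_3, so H_2 = Z.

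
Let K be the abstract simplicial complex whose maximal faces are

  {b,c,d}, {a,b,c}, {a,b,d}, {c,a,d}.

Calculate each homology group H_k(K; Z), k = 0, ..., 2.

We work with the vertex ordering a < b < c < d. The simplices of K, each written with vertices in increasing order, are:

  0-simplices (4): a, b, c, d
  1-simplices (6): ab, ac, ad, bc, bd, cd
  2-simplices (4): abc, abd, acd, bcd

giving chain groups C_0 ≅ Z^4, C_1 ≅ Z^6, C_2 ≅ Z^4.

The boundary map ∂_1: C_1 → C_0 sends each edge [p,q] (with p < q) to q − p. For instance
  ∂ab = b − a.
The 4×6 boundary matrix has rank 3 and Smith normal form diag(1,1,1).

∂_2: C_2 → C_1 acts by ∂[p,q,r] = [q,r] − [p,r] + [p,q]. For instance
  ∂abc = bc − ac + ab,
  ∂abd = bd − ad + ab.
The resulting 6×4 matrix has rank 3, and its Smith normal form has invariant factors (1,1,1).

Computing H_k = (kernel of ∂_k) / (image of ∂_{k+1}):

  H_0: rank C_0 − rank ∂_1 = 4 − 3 = 1, and the invariant factors of ∂_1 are all 1, so H_0 = Z.
  H_1: rank ker ∂_1 − rank ∂_2 = (6 − 3) − 3 = 0, and the invariant factors of ∂_2 are all 1, so H_1 = 0.
  H_2: rank ker ∂_2 − rank ∂_3 = (4 − 3) − 0 = 1, and there is no ∂_3, so H_2 = Z.

As a check, the Euler characteristic is 4 − 6 + 4 = 2, which agrees with 1 − 0 + 1 = 2.
(K is a triangulation of the 2-sphere S^2.)

H_0 = Z,  H_1 = 0,  H_2 = Z.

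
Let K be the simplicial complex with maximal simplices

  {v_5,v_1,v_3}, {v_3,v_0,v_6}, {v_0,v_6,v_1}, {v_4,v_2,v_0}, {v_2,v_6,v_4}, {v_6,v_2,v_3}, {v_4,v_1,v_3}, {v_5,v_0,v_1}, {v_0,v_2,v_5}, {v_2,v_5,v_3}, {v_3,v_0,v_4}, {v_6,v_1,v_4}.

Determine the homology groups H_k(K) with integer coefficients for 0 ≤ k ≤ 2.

K has 7 vertices, 18 edges, 12 triangles.
rank ∂_0 = 0, rank ∂_1 = 6 ⇒ b_0 = 7 − 0 − 6 = 1; all invariant factors of ∂_1 are 1 so no torsion. So H_0 = Z.
rank ∂_1 = 6, rank ∂_2 = 12 ⇒ b_1 = 18 − 6 − 12 = 0; ∂_2 has invariant factor(s) [2] giving torsion. So H_1 = Z_2.
rank ∂_2 = 12, rank ∂_3 = 0 ⇒ b_2 = 12 − 12 − 0 = 0. So H_2 = 0.

H_0 = Z,  H_1 = Z_2,  H_2 = 0.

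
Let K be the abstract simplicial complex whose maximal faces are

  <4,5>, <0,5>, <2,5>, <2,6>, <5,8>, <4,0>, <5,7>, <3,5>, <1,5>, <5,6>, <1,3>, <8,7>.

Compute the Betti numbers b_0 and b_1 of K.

b_0 = 1, b_1 = 4.

Take the total order 0 < 1 < 2 < 3 < 4 < 5 < 6 < 7 < 8 on the vertex set. Then K (dimension 1) consists of the simplices:

  0-simplices (9): [0], [1], [2], [3], [4], [5], [6], [7], [8]
  1-simplices (12): [0,4], [0,5], [1,3], [1,5], [2,5], [2,6], [3,5], [4,5], [5,6], [5,7], [5,8], [7,8]

Hence C_0 ≅ Z^9, C_1 ≅ Z^12.

The boundary map ∂_1: C_1 → C_0 sends each edge [p,q] (with p < q) to q − p. For instance
  ∂[2,5] = [5] − [2].
The 9×12 boundary matrix has rank 8 and Smith normal form diag(1,1,1,1,1,1,1,1).

Reading off H_k = ker ∂_k / im ∂_{k+1}:

  H_0: rank C_0 − rank ∂_1 = 9 − 8 = 1, and the invariant factors of ∂_1 are all 1, so H_0 = Z.
  H_1: rank ker ∂_1 − rank ∂_2 = (12 − 8) − 0 = 4, and there is no ∂_2, so H_1 = Z^4.

(K is a triangulation of a wedge of 4 circles.)

Hence the Betti numbers are b_0 = 1, b_1 = 4.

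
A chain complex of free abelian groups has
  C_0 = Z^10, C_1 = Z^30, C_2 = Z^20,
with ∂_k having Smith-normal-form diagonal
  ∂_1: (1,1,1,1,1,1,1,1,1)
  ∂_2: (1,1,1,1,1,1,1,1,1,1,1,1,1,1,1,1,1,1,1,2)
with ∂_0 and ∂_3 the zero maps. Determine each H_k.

H_0: b_0 = 10 − 0 − 9 = 1; torsion from ∂_1 factors > 1: none. So H_0 = Z.
H_1: b_1 = 30 − 9 − 20 = 1; torsion from ∂_2 factors > 1: [2]. So H_1 = Z ⊕ Z_2.
H_2: b_2 = 20 − 20 − 0 = 0; torsion from ∂_3 factors > 1: none. So H_2 = 0.

H_0 = Z,  H_1 = Z ⊕ Z_2,  H_2 = 0.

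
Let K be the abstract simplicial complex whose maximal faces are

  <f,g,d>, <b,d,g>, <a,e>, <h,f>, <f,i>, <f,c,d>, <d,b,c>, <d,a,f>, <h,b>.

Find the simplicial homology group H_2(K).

H_2 ≅ 0.

K has 9 vertices, 14 edges, 5 triangles.
rank ∂_2 = 5, rank ∂_3 = 0 ⇒ b_2 = 5 − 5 − 0 = 0. So H_2 ≅ 0.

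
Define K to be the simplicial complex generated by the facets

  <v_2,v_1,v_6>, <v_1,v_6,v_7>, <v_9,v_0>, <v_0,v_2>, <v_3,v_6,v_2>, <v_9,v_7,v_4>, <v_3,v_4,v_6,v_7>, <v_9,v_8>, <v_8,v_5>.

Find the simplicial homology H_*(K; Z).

H_0 = Z,  H_1 = Z,  H_2 = 0,  H_3 = 0.

K has 10 vertices, 17 edges, 8 triangles, 1 3-simplex.
rank ∂_0 = 0, rank ∂_1 = 9 ⇒ b_0 = 10 − 0 − 9 = 1; all invariant factors of ∂_1 are 1 so no torsion. So H_0 ≅ Z.
rank ∂_1 = 9, rank ∂_2 = 7 ⇒ b_1 = 17 − 9 − 7 = 1; all invariant factors of ∂_2 are 1 so no torsion. So H_1 ≅ Z.
rank ∂_2 = 7, rank ∂_3 = 1 ⇒ b_2 = 8 − 7 − 1 = 0; all invariant factors of ∂_3 are 1 so no torsion. So H_2 ≅ 0.
rank ∂_3 = 1, rank ∂_4 = 0 ⇒ b_3 = 1 − 1 − 0 = 0. So H_3 ≅ 0.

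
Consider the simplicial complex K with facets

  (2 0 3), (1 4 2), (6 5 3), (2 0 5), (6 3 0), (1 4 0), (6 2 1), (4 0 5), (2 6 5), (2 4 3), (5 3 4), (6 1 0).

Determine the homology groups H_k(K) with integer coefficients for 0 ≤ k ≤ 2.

H_0 ≅ Z,  H_1 ≅ Z/2,  H_2 = 0.

Take the total order 0 < 1 < 2 < 3 < 4 < 5 < 6 on the vertex set. Then K (dimension 2) consists of the simplices:

  0-simplices (7): [0], [1], [2], [3], [4], [5], [6]
  1-simplices (18): [0,1], [0,2], [0,3], [0,4], [0,5], [0,6], [1,2], [1,4], [1,6], [2,3], [2,4], [2,5], [2,6], [3,4], [3,5], [3,6], [4,5], [5,6]
  2-simplices (12): [0,1,4], [0,1,6], [0,2,3], [0,2,5], [0,3,6], [0,4,5], [1,2,4], [1,2,6], [2,3,4], [2,5,6], [3,4,5], [3,5,6]

Hence C_0 ≅ Z^7, C_1 ≅ Z^18, C_2 ≅ Z^12.

∂_1: C_1 → C_0 maps an edge to its endpoints' difference, ∂[p,q] = q − p.
As a 7×18 matrix over Z this has rank 6, with invariant factors (1,1,1,1,1,1).

∂_2: C_2 → C_1 maps a triangle to the signed sum of its edges. For instance
  ∂[0,2,5] = [2,5] − [0,5] + [0,2],
  ∂[3,4,5] = [4,5] − [3,5] + [3,4].
The 18×12 boundary matrix has rank 12 and Smith normal form diag(1,1,1,1,1,1,1,1,1,1,1,2).

Now H_k = ker ∂_k / im ∂_{k+1}, so:

  H_0: rank C_0 − rank ∂_1 = 7 − 6 = 1, and the invariant factors of ∂_1 are all 1, so H_0 = Z.
  H_1: rank ker ∂_1 − rank ∂_2 = (18 − 6) − 12 = 0, and ∂_2 has invariant factor 2 > 1, so H_1 = Z/2.
  H_2: rank ker ∂_2 − rank ∂_3 = (12 − 12) − 0 = 0, and there is no ∂_3, so H_2 = 0.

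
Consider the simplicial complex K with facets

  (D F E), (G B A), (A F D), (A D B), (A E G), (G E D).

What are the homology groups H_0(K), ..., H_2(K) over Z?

H_0 ≅ Z,  H_1 ≅ Z,  H_2 = 0.

We work with the vertex ordering A < B < D < E < F < G. The simplices of K, each written with vertices in increasing order, are:

  0-simplices (6): A, B, D, E, F, G
  1-simplices (12): AB, AD, AE, AF, AG, BD, BG, DE, DF, DG, EF, EG
  2-simplices (6): ABD, ABG, ADF, AEG, DEF, DEG

Hence C_0 ≅ Z^6, C_1 ≅ Z^12, C_2 ≅ Z^6.

The boundary map ∂_1: C_1 → C_0 maps an edge to its endpoints' difference, ∂[p,q] = q − p. For instance
  ∂AD = D − A.
This gives a 6×12 integer matrix of rank 5; reducing to Smith normal form yields diagonal entries (1,1,1,1,1).

∂_2: C_2 → C_1 acts by ∂[p,q,r] = [q,r] − [p,r] + [p,q]. For instance
  ∂DEG = EG − DG + DE,
  ∂AEG = EG − AG + AE.
The 12×6 boundary matrix has rank 6 and Smith normal form diag(1,1,1,1,1,1).

From H_k ≅ ker(∂_k) / im(∂_{k+1}) we obtain:

  H_0: rank C_0 − rank ∂_1 = 6 − 5 = 1, and the invariant factors of ∂_1 are all 1, so H_0 ≅ Z.
  H_1: rank ker ∂_1 − rank ∂_2 = (12 − 5) − 6 = 1, and the invariant factors of ∂_2 are all 1, so H_1 ≅ Z.
  H_2: rank ker ∂_2 − rank ∂_3 = (6 − 6) − 0 = 0, and there is no ∂_3, so H_2 ≅ 0.

As a check, the Euler characteristic is 6 − 12 + 6 = 0, which agrees with 1 − 1 + 0 = 0.
(K is a triangulation of the cylinder S^1 x I.)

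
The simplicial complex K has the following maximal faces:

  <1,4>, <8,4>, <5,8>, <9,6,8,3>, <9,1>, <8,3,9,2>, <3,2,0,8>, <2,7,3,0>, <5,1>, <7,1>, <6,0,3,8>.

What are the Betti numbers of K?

b_0 = 1, b_1 = 3, b_2 = 0, b_3 = 0.

Order the vertices as 0 < 1 < 2 < 3 < 4 < 5 < 6 < 7 < 8 < 9. Listing each simplex with vertices in this order, K has dimension 3 with simplices:

  0-simplices (10): [0], [1], [2], [3], [4], [5], [6], [7], [8], [9]
  1-simplices (22): [0,2], [0,3], [0,6], [0,7], [0,8], [1,4], [1,5], [1,7], [1,9], [2,3], [2,7], [2,8], [2,9], [3,6], [3,7], [3,8], [3,9], [4,8], [5,8], [6,8], [6,9], [8,9]
  2-simplices (15): [0,2,3], [0,2,7], [0,2,8], [0,3,6], [0,3,7], [0,3,8], [0,6,8], [2,3,7], [2,3,8], [2,3,9], [2,8,9], [3,6,8], [3,6,9], [3,8,9], [6,8,9]
  3-simplices (5): [0,2,3,7], [0,2,3,8], [0,3,6,8], [2,3,8,9], [3,6,8,9]

Hence C_0 ≅ Z^10, C_1 ≅ Z^22, C_2 ≅ Z^15, C_3 ≅ Z^5.

∂_1: C_1 → C_0 sends each edge [p,q] (with p < q) to q − p.
As a 10×22 matrix over Z this has rank 9, with invariant factors (1,1,1,1,1,1,1,1,1).

The boundary map ∂_2: C_2 → C_1 sends each 2-simplex [p,q,r] to [q,r] − [p,r] + [p,q]. For instance
  ∂[2,3,8] = [3,8] − [2,8] + [2,3],
  ∂[3,8,9] = [8,9] − [3,9] + [3,8].
The resulting 22×15 matrix has rank 10, and its Smith normal form has invariant factors (1,1,1,1,1,1,1,1,1,1).

The boundary map ∂_3: C_3 → C_2 sends each 3-simplex σ to the alternating sum Σ_i (−1)^i (σ with its i-th vertex removed). For instance
  ∂[0,2,3,7] = [2,3,7] − [0,3,7] + [0,2,7] − [0,2,3],
  ∂[0,3,6,8] = [3,6,8] − [0,6,8] + [0,3,8] − [0,3,6].
The resulting 15×5 matrix has rank 5, and its Smith normal form has invariant factors (1,1,1,1,1).

Computing H_k = (kernel of ∂_k) / (image of ∂_{k+1}):

  H_0: rank C_0 − rank ∂_1 = 10 − 9 = 1, and the invariant factors of ∂_1 are all 1, so H_0 = Z.
  H_1: rank ker ∂_1 − rank ∂_2 = (22 − 9) − 10 = 3, and the invariant factors of ∂_2 are all 1, so H_1 = Z^3.
  H_2: rank ker ∂_2 − rank ∂_3 = (15 − 10) − 5 = 0, and the invariant factors of ∂_3 are all 1, so H_2 = 0.
  H_3: rank ker ∂_3 − rank ∂_4 = (5 − 5) − 0 = 0, and there is no ∂_4, so H_3 = 0.

As a check, the Euler characteristic is 10 − 22 + 15 − 5 = -2, which agrees with 1 − 3 + 0 − 0 = -2.

Hence the Betti numbers are b_0 = 1, b_1 = 3, b_2 = 0, b_3 = 0.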